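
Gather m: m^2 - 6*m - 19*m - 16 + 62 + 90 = m^2 - 25*m + 136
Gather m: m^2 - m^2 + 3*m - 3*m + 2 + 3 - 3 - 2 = 0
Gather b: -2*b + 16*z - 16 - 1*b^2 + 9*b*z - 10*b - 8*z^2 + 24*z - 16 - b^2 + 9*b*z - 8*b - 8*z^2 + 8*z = -2*b^2 + b*(18*z - 20) - 16*z^2 + 48*z - 32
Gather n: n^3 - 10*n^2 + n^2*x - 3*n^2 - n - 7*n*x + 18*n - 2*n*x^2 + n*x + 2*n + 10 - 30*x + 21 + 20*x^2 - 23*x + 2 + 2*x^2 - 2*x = n^3 + n^2*(x - 13) + n*(-2*x^2 - 6*x + 19) + 22*x^2 - 55*x + 33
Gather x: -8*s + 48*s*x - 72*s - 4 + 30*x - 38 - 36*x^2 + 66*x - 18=-80*s - 36*x^2 + x*(48*s + 96) - 60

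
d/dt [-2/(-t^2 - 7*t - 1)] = 2*(-2*t - 7)/(t^2 + 7*t + 1)^2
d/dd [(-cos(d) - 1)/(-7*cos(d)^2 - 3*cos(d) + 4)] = 7*sin(d)/(7*cos(d) - 4)^2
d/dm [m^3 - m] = 3*m^2 - 1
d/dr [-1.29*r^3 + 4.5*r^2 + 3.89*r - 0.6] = -3.87*r^2 + 9.0*r + 3.89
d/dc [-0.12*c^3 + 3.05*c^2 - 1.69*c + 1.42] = -0.36*c^2 + 6.1*c - 1.69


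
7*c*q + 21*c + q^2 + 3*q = (7*c + q)*(q + 3)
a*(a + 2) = a^2 + 2*a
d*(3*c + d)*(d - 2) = 3*c*d^2 - 6*c*d + d^3 - 2*d^2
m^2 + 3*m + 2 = (m + 1)*(m + 2)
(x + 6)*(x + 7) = x^2 + 13*x + 42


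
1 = 1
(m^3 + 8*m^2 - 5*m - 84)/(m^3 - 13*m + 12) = (m + 7)/(m - 1)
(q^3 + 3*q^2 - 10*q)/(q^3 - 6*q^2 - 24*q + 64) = q*(q + 5)/(q^2 - 4*q - 32)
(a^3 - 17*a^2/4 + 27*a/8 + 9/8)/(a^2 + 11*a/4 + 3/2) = (8*a^3 - 34*a^2 + 27*a + 9)/(2*(4*a^2 + 11*a + 6))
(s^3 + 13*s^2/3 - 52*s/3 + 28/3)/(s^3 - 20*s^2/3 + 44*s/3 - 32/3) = (3*s^2 + 19*s - 14)/(3*s^2 - 14*s + 16)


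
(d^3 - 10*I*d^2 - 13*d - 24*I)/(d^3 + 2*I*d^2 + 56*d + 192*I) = (d^2 - 2*I*d + 3)/(d^2 + 10*I*d - 24)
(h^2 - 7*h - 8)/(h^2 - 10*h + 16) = (h + 1)/(h - 2)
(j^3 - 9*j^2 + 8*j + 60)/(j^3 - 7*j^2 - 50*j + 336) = (j^2 - 3*j - 10)/(j^2 - j - 56)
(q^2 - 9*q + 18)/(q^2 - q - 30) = (q - 3)/(q + 5)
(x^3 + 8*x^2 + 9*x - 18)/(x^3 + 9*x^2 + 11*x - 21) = (x + 6)/(x + 7)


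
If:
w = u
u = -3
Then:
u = -3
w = -3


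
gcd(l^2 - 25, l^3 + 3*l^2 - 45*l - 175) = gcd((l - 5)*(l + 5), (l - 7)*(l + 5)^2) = l + 5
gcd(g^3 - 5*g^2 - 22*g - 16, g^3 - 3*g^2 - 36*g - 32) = g^2 - 7*g - 8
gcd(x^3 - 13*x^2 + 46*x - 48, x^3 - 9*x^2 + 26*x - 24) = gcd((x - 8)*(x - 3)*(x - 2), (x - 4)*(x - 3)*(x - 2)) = x^2 - 5*x + 6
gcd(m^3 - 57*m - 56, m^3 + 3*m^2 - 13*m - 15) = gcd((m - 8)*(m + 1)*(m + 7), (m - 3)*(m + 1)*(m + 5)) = m + 1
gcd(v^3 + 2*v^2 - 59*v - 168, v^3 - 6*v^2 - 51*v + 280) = v^2 - v - 56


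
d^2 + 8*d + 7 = (d + 1)*(d + 7)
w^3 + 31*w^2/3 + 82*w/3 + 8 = (w + 1/3)*(w + 4)*(w + 6)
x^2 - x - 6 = (x - 3)*(x + 2)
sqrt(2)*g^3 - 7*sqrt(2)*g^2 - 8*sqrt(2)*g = g*(g - 8)*(sqrt(2)*g + sqrt(2))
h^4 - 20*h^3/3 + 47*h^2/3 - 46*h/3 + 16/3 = (h - 8/3)*(h - 2)*(h - 1)^2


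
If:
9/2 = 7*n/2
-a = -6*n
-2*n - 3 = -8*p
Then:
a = 54/7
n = 9/7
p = 39/56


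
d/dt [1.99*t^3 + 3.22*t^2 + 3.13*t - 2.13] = 5.97*t^2 + 6.44*t + 3.13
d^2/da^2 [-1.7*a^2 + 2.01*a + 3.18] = -3.40000000000000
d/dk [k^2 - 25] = 2*k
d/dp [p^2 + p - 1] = 2*p + 1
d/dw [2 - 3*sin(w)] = -3*cos(w)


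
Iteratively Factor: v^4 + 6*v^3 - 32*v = (v + 4)*(v^3 + 2*v^2 - 8*v) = (v + 4)^2*(v^2 - 2*v) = v*(v + 4)^2*(v - 2)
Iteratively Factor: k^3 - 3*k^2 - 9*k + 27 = (k - 3)*(k^2 - 9) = (k - 3)^2*(k + 3)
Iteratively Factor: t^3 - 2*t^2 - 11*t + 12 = (t - 1)*(t^2 - t - 12) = (t - 4)*(t - 1)*(t + 3)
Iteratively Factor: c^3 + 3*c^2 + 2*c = (c + 2)*(c^2 + c) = (c + 1)*(c + 2)*(c)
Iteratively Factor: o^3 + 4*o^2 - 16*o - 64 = (o - 4)*(o^2 + 8*o + 16) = (o - 4)*(o + 4)*(o + 4)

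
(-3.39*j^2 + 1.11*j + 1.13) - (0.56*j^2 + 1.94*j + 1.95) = -3.95*j^2 - 0.83*j - 0.82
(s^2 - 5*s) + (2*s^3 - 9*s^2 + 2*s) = 2*s^3 - 8*s^2 - 3*s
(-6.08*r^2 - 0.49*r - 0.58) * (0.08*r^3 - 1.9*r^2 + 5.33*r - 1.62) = -0.4864*r^5 + 11.5128*r^4 - 31.5218*r^3 + 8.3399*r^2 - 2.2976*r + 0.9396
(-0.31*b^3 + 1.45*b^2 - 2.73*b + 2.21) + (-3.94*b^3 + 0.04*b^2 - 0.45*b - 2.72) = -4.25*b^3 + 1.49*b^2 - 3.18*b - 0.51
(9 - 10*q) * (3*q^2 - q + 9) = -30*q^3 + 37*q^2 - 99*q + 81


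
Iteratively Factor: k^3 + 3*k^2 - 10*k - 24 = (k + 2)*(k^2 + k - 12) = (k + 2)*(k + 4)*(k - 3)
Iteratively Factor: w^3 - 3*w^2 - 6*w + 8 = (w - 4)*(w^2 + w - 2) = (w - 4)*(w + 2)*(w - 1)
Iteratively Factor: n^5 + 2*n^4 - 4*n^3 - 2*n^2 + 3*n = (n - 1)*(n^4 + 3*n^3 - n^2 - 3*n) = (n - 1)*(n + 1)*(n^3 + 2*n^2 - 3*n) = (n - 1)*(n + 1)*(n + 3)*(n^2 - n) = (n - 1)^2*(n + 1)*(n + 3)*(n)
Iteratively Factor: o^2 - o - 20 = (o - 5)*(o + 4)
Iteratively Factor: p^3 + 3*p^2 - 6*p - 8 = (p - 2)*(p^2 + 5*p + 4) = (p - 2)*(p + 4)*(p + 1)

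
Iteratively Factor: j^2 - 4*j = (j - 4)*(j)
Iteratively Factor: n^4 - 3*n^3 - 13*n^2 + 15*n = (n)*(n^3 - 3*n^2 - 13*n + 15) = n*(n - 1)*(n^2 - 2*n - 15) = n*(n - 1)*(n + 3)*(n - 5)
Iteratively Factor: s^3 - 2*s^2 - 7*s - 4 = (s + 1)*(s^2 - 3*s - 4) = (s - 4)*(s + 1)*(s + 1)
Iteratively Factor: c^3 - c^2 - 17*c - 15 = (c + 3)*(c^2 - 4*c - 5) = (c + 1)*(c + 3)*(c - 5)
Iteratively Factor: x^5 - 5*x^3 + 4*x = (x + 1)*(x^4 - x^3 - 4*x^2 + 4*x) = (x + 1)*(x + 2)*(x^3 - 3*x^2 + 2*x) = x*(x + 1)*(x + 2)*(x^2 - 3*x + 2) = x*(x - 2)*(x + 1)*(x + 2)*(x - 1)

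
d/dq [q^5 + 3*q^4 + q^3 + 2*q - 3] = 5*q^4 + 12*q^3 + 3*q^2 + 2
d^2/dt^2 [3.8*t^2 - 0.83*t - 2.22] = 7.60000000000000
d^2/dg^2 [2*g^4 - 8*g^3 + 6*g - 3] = 24*g*(g - 2)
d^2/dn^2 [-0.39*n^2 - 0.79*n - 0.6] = -0.780000000000000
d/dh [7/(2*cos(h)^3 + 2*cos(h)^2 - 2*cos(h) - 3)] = 56*(3*cos(h)^2 + 2*cos(h) - 1)*sin(h)/(-4*sin(h)^2 - cos(h) + cos(3*h) - 2)^2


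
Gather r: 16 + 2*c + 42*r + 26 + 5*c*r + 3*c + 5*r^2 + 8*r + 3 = 5*c + 5*r^2 + r*(5*c + 50) + 45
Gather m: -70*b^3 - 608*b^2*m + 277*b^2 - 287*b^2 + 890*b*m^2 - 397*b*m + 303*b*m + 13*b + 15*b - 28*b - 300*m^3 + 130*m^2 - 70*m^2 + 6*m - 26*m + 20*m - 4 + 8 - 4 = -70*b^3 - 10*b^2 - 300*m^3 + m^2*(890*b + 60) + m*(-608*b^2 - 94*b)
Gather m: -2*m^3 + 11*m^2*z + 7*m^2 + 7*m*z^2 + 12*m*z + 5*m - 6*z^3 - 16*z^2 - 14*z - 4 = -2*m^3 + m^2*(11*z + 7) + m*(7*z^2 + 12*z + 5) - 6*z^3 - 16*z^2 - 14*z - 4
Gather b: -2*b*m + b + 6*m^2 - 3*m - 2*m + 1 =b*(1 - 2*m) + 6*m^2 - 5*m + 1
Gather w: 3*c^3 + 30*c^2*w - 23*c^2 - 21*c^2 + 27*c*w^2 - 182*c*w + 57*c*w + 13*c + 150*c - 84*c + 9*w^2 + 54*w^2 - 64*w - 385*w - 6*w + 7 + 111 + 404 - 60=3*c^3 - 44*c^2 + 79*c + w^2*(27*c + 63) + w*(30*c^2 - 125*c - 455) + 462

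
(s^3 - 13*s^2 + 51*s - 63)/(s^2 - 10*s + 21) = s - 3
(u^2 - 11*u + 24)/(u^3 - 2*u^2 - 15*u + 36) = (u - 8)/(u^2 + u - 12)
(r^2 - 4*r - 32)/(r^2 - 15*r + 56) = (r + 4)/(r - 7)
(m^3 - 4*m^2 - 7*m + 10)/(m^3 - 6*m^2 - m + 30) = (m - 1)/(m - 3)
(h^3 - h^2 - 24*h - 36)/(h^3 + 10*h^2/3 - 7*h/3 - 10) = 3*(h - 6)/(3*h - 5)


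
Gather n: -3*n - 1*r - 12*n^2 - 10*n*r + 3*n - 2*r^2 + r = -12*n^2 - 10*n*r - 2*r^2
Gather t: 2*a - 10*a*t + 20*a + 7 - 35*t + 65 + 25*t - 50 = 22*a + t*(-10*a - 10) + 22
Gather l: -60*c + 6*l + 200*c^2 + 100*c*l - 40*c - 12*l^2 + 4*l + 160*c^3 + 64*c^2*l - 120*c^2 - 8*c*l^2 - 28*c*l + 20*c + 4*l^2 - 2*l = 160*c^3 + 80*c^2 - 80*c + l^2*(-8*c - 8) + l*(64*c^2 + 72*c + 8)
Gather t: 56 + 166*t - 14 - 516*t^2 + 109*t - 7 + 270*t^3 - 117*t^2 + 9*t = 270*t^3 - 633*t^2 + 284*t + 35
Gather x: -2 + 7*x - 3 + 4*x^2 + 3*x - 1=4*x^2 + 10*x - 6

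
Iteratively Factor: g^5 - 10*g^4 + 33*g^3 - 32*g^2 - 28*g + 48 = (g - 3)*(g^4 - 7*g^3 + 12*g^2 + 4*g - 16) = (g - 3)*(g - 2)*(g^3 - 5*g^2 + 2*g + 8) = (g - 4)*(g - 3)*(g - 2)*(g^2 - g - 2) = (g - 4)*(g - 3)*(g - 2)^2*(g + 1)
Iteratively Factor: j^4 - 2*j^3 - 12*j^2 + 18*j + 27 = (j - 3)*(j^3 + j^2 - 9*j - 9) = (j - 3)*(j + 3)*(j^2 - 2*j - 3) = (j - 3)^2*(j + 3)*(j + 1)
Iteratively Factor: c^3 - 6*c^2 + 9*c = (c - 3)*(c^2 - 3*c) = (c - 3)^2*(c)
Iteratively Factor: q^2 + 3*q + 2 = (q + 2)*(q + 1)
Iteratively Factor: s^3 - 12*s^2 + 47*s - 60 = (s - 3)*(s^2 - 9*s + 20) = (s - 4)*(s - 3)*(s - 5)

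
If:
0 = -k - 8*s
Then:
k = -8*s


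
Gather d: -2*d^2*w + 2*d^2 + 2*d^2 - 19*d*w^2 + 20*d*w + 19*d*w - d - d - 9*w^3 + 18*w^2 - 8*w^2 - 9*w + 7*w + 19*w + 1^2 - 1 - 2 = d^2*(4 - 2*w) + d*(-19*w^2 + 39*w - 2) - 9*w^3 + 10*w^2 + 17*w - 2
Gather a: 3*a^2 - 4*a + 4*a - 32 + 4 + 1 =3*a^2 - 27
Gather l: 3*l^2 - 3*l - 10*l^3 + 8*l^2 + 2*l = -10*l^3 + 11*l^2 - l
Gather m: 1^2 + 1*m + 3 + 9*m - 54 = 10*m - 50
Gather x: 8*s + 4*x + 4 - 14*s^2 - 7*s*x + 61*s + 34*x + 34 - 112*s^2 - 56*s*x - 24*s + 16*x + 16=-126*s^2 + 45*s + x*(54 - 63*s) + 54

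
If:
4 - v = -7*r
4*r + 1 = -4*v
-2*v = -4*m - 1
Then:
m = -7/64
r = -17/32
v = 9/32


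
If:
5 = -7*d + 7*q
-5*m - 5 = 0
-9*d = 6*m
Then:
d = 2/3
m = -1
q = 29/21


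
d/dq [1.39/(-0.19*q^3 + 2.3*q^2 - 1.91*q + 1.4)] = (0.7923*q^2 - 6.394*q + 2.6549)/(0.19*q^3 - 2.3*q^2 + 1.91*q - 1.4)^2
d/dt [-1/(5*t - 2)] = 5/(5*t - 2)^2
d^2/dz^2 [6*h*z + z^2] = 2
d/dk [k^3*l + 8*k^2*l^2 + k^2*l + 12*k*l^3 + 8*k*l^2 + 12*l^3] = l*(3*k^2 + 16*k*l + 2*k + 12*l^2 + 8*l)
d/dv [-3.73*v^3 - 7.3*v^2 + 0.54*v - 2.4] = -11.19*v^2 - 14.6*v + 0.54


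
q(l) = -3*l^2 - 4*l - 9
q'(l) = -6*l - 4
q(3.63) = -63.05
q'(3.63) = -25.78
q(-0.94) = -7.89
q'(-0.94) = 1.64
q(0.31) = -10.53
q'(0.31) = -5.86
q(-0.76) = -7.69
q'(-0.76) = 0.56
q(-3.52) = -32.09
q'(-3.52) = 17.12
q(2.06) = -29.97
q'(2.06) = -16.36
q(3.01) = -48.22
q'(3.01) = -22.06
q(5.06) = -106.05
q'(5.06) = -34.36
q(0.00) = -9.00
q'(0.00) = -4.00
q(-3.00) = -24.00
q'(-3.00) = 14.00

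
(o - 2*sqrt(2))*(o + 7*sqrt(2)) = o^2 + 5*sqrt(2)*o - 28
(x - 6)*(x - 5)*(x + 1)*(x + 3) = x^4 - 7*x^3 - 11*x^2 + 87*x + 90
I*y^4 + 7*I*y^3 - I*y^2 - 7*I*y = y*(y - 1)*(y + 7)*(I*y + I)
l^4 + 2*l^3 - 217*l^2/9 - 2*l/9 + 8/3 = (l - 4)*(l - 1/3)*(l + 1/3)*(l + 6)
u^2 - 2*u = u*(u - 2)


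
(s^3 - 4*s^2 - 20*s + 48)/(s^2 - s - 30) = (s^2 + 2*s - 8)/(s + 5)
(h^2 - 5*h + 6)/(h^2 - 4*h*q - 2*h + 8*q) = (3 - h)/(-h + 4*q)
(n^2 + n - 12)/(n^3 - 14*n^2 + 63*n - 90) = (n + 4)/(n^2 - 11*n + 30)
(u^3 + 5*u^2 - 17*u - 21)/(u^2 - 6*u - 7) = (u^2 + 4*u - 21)/(u - 7)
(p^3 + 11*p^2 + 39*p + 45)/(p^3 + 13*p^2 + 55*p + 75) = (p + 3)/(p + 5)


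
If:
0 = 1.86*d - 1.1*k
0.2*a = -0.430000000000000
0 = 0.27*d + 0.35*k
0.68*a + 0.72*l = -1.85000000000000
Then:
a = -2.15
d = 0.00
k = 0.00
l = -0.54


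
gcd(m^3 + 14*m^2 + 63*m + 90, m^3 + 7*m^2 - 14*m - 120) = m^2 + 11*m + 30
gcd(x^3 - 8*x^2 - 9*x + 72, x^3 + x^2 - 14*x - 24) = x + 3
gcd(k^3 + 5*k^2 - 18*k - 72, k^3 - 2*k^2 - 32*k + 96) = k^2 + 2*k - 24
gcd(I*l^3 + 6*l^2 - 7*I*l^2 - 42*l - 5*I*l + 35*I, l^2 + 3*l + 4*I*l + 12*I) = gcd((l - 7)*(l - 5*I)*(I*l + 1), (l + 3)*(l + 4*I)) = 1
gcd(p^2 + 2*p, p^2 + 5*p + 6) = p + 2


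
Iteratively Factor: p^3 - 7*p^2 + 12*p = (p)*(p^2 - 7*p + 12) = p*(p - 4)*(p - 3)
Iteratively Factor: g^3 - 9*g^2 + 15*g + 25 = (g - 5)*(g^2 - 4*g - 5) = (g - 5)^2*(g + 1)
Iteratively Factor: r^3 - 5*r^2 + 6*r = (r - 3)*(r^2 - 2*r) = (r - 3)*(r - 2)*(r)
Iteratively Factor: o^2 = (o)*(o)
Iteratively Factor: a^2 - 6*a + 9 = (a - 3)*(a - 3)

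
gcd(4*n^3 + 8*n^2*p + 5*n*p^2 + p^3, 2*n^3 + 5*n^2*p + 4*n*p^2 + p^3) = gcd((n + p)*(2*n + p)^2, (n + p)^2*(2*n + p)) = 2*n^2 + 3*n*p + p^2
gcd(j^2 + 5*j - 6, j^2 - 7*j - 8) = 1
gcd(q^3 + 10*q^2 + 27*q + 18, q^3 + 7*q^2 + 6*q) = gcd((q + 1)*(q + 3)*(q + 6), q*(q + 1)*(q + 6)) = q^2 + 7*q + 6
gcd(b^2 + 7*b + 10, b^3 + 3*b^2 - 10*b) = b + 5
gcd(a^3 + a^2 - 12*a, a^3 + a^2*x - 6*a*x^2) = a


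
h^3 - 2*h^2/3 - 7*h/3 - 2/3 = (h - 2)*(h + 1/3)*(h + 1)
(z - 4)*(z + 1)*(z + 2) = z^3 - z^2 - 10*z - 8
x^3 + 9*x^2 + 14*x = x*(x + 2)*(x + 7)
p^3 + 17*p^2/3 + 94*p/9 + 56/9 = (p + 4/3)*(p + 2)*(p + 7/3)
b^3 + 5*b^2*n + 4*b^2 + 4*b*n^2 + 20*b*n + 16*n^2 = (b + 4)*(b + n)*(b + 4*n)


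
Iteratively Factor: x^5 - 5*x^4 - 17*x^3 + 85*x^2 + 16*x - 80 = (x + 4)*(x^4 - 9*x^3 + 19*x^2 + 9*x - 20) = (x + 1)*(x + 4)*(x^3 - 10*x^2 + 29*x - 20) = (x - 4)*(x + 1)*(x + 4)*(x^2 - 6*x + 5) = (x - 5)*(x - 4)*(x + 1)*(x + 4)*(x - 1)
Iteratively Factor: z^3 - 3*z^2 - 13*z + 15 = (z - 1)*(z^2 - 2*z - 15) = (z - 5)*(z - 1)*(z + 3)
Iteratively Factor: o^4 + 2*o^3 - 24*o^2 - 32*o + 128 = (o - 4)*(o^3 + 6*o^2 - 32) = (o - 4)*(o - 2)*(o^2 + 8*o + 16) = (o - 4)*(o - 2)*(o + 4)*(o + 4)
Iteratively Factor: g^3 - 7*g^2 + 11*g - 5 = (g - 1)*(g^2 - 6*g + 5) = (g - 1)^2*(g - 5)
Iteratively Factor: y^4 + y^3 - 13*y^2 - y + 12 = (y + 4)*(y^3 - 3*y^2 - y + 3) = (y - 3)*(y + 4)*(y^2 - 1) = (y - 3)*(y + 1)*(y + 4)*(y - 1)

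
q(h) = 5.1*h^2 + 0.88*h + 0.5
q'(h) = 10.2*h + 0.88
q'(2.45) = 25.87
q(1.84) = 19.39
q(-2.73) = 36.11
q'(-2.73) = -26.97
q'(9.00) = 92.68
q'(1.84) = 19.65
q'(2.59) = 27.30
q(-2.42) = 28.24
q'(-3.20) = -31.76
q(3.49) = 65.69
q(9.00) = 421.52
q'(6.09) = 63.00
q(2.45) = 33.27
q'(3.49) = 36.48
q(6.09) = 195.01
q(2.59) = 36.99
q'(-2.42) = -23.80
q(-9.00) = 405.68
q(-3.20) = 49.91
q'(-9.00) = -90.92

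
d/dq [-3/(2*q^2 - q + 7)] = 3*(4*q - 1)/(2*q^2 - q + 7)^2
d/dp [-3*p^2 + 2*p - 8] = 2 - 6*p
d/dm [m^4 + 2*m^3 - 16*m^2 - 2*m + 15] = 4*m^3 + 6*m^2 - 32*m - 2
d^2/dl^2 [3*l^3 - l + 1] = 18*l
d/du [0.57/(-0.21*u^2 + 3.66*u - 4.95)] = (0.2394*u - 2.0862)/(0.21*u^2 - 3.66*u + 4.95)^2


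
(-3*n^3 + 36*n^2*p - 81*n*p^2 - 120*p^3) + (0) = -3*n^3 + 36*n^2*p - 81*n*p^2 - 120*p^3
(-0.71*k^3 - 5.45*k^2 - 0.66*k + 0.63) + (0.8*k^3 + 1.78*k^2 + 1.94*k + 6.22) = 0.0900000000000001*k^3 - 3.67*k^2 + 1.28*k + 6.85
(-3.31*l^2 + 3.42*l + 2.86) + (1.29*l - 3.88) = -3.31*l^2 + 4.71*l - 1.02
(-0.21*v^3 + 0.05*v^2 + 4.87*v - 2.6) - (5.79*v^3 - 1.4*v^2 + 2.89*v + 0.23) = -6.0*v^3 + 1.45*v^2 + 1.98*v - 2.83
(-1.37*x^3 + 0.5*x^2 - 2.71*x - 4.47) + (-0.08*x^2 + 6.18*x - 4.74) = -1.37*x^3 + 0.42*x^2 + 3.47*x - 9.21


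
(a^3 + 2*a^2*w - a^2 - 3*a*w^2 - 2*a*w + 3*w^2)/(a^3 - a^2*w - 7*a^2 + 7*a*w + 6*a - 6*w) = (a + 3*w)/(a - 6)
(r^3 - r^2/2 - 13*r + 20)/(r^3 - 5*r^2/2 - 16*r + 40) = (r - 2)/(r - 4)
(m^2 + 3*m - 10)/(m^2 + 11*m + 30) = (m - 2)/(m + 6)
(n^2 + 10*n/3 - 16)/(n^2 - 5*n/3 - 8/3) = (n + 6)/(n + 1)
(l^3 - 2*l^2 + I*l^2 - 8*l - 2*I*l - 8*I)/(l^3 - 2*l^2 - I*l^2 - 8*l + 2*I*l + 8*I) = (l + I)/(l - I)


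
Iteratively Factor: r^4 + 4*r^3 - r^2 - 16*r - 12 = (r + 2)*(r^3 + 2*r^2 - 5*r - 6) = (r + 2)*(r + 3)*(r^2 - r - 2) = (r + 1)*(r + 2)*(r + 3)*(r - 2)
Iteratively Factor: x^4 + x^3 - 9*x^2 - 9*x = (x + 3)*(x^3 - 2*x^2 - 3*x) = (x + 1)*(x + 3)*(x^2 - 3*x) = x*(x + 1)*(x + 3)*(x - 3)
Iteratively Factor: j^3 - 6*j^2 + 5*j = (j)*(j^2 - 6*j + 5) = j*(j - 5)*(j - 1)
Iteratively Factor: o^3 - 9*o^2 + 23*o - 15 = (o - 1)*(o^2 - 8*o + 15) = (o - 5)*(o - 1)*(o - 3)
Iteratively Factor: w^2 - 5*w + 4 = (w - 4)*(w - 1)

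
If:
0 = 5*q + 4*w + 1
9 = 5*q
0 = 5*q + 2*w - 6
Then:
No Solution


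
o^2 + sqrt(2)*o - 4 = (o - sqrt(2))*(o + 2*sqrt(2))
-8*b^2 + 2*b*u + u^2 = (-2*b + u)*(4*b + u)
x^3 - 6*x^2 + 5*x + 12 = (x - 4)*(x - 3)*(x + 1)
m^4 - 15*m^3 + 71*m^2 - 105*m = m*(m - 7)*(m - 5)*(m - 3)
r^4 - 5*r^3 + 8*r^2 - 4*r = r*(r - 2)^2*(r - 1)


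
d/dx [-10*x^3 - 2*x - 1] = -30*x^2 - 2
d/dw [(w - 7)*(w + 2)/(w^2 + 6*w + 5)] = (11*w^2 + 38*w + 59)/(w^4 + 12*w^3 + 46*w^2 + 60*w + 25)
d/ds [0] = 0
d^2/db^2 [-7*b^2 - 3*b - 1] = -14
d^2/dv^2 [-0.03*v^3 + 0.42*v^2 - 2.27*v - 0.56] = 0.84 - 0.18*v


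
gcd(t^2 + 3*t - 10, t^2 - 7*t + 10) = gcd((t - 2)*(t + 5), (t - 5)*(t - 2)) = t - 2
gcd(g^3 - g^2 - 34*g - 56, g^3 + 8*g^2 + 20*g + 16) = g^2 + 6*g + 8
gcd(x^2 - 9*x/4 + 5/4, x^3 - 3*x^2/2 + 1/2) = x - 1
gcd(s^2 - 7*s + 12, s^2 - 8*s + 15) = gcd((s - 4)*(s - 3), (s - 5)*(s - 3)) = s - 3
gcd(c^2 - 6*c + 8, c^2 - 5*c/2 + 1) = c - 2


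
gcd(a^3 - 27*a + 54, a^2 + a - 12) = a - 3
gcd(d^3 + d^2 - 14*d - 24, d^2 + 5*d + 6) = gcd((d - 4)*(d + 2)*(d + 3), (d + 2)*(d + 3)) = d^2 + 5*d + 6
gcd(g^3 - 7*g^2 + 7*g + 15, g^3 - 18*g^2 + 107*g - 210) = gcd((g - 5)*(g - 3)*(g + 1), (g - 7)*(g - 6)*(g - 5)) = g - 5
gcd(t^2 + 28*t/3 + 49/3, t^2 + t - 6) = 1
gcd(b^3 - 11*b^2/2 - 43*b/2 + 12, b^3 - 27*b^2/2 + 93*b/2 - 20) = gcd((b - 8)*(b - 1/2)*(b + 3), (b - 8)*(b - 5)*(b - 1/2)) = b^2 - 17*b/2 + 4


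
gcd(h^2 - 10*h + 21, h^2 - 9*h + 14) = h - 7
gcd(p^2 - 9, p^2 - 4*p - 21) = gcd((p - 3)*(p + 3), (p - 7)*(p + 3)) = p + 3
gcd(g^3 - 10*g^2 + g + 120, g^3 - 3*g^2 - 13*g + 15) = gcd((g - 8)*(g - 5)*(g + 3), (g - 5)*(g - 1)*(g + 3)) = g^2 - 2*g - 15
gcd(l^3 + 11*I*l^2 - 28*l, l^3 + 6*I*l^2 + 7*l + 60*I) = l + 4*I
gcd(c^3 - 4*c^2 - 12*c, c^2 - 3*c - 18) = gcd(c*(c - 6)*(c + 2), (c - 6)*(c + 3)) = c - 6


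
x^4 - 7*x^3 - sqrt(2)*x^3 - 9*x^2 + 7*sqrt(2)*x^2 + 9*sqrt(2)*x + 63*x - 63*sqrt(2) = (x - 7)*(x - 3)*(x + 3)*(x - sqrt(2))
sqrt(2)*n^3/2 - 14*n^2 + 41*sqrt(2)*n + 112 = (n - 8*sqrt(2))*(n - 7*sqrt(2))*(sqrt(2)*n/2 + 1)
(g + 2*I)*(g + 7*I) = g^2 + 9*I*g - 14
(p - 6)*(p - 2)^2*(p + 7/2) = p^4 - 13*p^3/2 - 7*p^2 + 74*p - 84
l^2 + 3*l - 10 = (l - 2)*(l + 5)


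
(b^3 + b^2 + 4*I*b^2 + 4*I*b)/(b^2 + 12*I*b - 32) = b*(b + 1)/(b + 8*I)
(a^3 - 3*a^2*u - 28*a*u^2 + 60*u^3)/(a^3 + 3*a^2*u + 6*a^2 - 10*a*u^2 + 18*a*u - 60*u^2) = (a - 6*u)/(a + 6)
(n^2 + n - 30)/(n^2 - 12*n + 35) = (n + 6)/(n - 7)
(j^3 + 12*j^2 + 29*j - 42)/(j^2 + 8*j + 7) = (j^2 + 5*j - 6)/(j + 1)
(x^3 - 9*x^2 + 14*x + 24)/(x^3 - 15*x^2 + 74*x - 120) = (x + 1)/(x - 5)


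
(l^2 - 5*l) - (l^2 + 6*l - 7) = 7 - 11*l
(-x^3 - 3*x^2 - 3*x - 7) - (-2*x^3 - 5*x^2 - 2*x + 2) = x^3 + 2*x^2 - x - 9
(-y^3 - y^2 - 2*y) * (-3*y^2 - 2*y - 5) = 3*y^5 + 5*y^4 + 13*y^3 + 9*y^2 + 10*y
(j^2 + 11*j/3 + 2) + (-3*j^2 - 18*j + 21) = -2*j^2 - 43*j/3 + 23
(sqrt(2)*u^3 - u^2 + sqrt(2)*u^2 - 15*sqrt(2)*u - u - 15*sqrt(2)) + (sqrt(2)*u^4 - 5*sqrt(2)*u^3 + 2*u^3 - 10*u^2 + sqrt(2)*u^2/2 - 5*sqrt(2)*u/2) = sqrt(2)*u^4 - 4*sqrt(2)*u^3 + 2*u^3 - 11*u^2 + 3*sqrt(2)*u^2/2 - 35*sqrt(2)*u/2 - u - 15*sqrt(2)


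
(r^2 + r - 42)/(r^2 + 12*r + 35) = (r - 6)/(r + 5)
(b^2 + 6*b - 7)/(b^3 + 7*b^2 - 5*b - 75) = (b^2 + 6*b - 7)/(b^3 + 7*b^2 - 5*b - 75)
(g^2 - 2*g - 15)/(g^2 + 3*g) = (g - 5)/g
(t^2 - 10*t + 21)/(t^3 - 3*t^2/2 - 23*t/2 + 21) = 2*(t - 7)/(2*t^2 + 3*t - 14)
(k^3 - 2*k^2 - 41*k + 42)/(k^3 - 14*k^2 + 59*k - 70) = (k^2 + 5*k - 6)/(k^2 - 7*k + 10)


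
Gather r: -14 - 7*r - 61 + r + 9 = -6*r - 66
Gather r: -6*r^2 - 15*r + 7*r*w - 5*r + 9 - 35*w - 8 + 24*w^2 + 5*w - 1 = -6*r^2 + r*(7*w - 20) + 24*w^2 - 30*w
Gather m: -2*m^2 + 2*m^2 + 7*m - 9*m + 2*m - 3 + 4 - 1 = 0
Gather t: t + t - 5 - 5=2*t - 10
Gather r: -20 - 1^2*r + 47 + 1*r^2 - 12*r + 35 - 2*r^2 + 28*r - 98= -r^2 + 15*r - 36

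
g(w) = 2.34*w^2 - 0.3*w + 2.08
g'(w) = 4.68*w - 0.3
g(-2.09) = 12.93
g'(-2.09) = -10.08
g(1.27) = 5.47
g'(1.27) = 5.64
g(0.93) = 3.82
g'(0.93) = 4.05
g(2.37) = 14.51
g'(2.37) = 10.79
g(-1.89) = 11.01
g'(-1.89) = -9.15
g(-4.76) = 56.53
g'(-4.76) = -22.58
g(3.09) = 23.50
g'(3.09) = 14.16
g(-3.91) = 39.03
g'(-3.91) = -18.60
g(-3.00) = 24.04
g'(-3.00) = -14.34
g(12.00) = 335.44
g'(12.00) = 55.86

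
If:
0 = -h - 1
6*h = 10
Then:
No Solution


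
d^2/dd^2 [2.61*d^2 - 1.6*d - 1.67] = 5.22000000000000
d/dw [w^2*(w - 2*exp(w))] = w*(-2*w*exp(w) + 3*w - 4*exp(w))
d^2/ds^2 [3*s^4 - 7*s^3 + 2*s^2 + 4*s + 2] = 36*s^2 - 42*s + 4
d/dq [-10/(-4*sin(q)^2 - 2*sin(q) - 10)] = -5*(4*sin(q) + 1)*cos(q)/(sin(q) - cos(2*q) + 6)^2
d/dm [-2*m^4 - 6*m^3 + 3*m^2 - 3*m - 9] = -8*m^3 - 18*m^2 + 6*m - 3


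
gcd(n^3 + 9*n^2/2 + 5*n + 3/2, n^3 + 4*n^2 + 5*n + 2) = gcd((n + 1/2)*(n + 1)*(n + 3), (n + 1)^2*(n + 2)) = n + 1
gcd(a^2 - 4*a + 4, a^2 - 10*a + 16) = a - 2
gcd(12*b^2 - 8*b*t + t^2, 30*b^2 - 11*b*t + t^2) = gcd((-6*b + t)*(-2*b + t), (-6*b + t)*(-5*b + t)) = -6*b + t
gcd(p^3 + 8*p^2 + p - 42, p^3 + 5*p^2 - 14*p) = p^2 + 5*p - 14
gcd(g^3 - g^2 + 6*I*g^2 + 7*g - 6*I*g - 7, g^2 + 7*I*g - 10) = 1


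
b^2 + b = b*(b + 1)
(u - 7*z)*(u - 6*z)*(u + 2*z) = u^3 - 11*u^2*z + 16*u*z^2 + 84*z^3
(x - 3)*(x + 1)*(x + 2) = x^3 - 7*x - 6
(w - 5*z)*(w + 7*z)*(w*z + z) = w^3*z + 2*w^2*z^2 + w^2*z - 35*w*z^3 + 2*w*z^2 - 35*z^3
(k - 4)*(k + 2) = k^2 - 2*k - 8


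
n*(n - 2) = n^2 - 2*n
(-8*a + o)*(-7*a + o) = 56*a^2 - 15*a*o + o^2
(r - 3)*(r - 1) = r^2 - 4*r + 3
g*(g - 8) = g^2 - 8*g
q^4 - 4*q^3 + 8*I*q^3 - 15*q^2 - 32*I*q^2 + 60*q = q*(q - 4)*(q + 3*I)*(q + 5*I)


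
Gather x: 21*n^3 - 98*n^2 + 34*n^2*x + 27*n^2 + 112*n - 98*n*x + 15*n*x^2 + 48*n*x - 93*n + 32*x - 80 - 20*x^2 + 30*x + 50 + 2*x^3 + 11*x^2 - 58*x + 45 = 21*n^3 - 71*n^2 + 19*n + 2*x^3 + x^2*(15*n - 9) + x*(34*n^2 - 50*n + 4) + 15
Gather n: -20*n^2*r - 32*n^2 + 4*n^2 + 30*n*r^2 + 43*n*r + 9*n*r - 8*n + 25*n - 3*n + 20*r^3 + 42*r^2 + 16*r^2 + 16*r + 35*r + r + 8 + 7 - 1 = n^2*(-20*r - 28) + n*(30*r^2 + 52*r + 14) + 20*r^3 + 58*r^2 + 52*r + 14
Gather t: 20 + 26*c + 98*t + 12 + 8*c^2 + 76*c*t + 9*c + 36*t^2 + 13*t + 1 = 8*c^2 + 35*c + 36*t^2 + t*(76*c + 111) + 33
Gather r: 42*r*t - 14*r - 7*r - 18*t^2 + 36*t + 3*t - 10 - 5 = r*(42*t - 21) - 18*t^2 + 39*t - 15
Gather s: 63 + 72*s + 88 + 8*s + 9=80*s + 160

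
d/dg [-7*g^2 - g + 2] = -14*g - 1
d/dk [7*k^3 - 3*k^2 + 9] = 3*k*(7*k - 2)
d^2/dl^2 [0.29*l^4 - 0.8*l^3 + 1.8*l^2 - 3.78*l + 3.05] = 3.48*l^2 - 4.8*l + 3.6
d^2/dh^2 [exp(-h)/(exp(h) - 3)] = ((exp(h) - 3)^2 + (exp(h) - 3)*exp(h) + 2*exp(2*h))*exp(-h)/(exp(h) - 3)^3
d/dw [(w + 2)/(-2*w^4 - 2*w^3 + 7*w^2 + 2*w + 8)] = (6*w^4 + 20*w^3 + 5*w^2 - 28*w + 4)/(4*w^8 + 8*w^7 - 24*w^6 - 36*w^5 + 9*w^4 - 4*w^3 + 116*w^2 + 32*w + 64)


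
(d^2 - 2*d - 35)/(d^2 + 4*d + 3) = (d^2 - 2*d - 35)/(d^2 + 4*d + 3)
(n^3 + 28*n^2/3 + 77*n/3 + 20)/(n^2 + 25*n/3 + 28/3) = (n^2 + 8*n + 15)/(n + 7)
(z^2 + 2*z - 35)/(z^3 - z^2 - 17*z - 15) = (z + 7)/(z^2 + 4*z + 3)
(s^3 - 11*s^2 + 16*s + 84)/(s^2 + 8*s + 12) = (s^2 - 13*s + 42)/(s + 6)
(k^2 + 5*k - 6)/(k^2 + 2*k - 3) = (k + 6)/(k + 3)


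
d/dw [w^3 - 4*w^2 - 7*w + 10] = 3*w^2 - 8*w - 7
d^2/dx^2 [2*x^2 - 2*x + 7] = 4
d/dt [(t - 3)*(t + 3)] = 2*t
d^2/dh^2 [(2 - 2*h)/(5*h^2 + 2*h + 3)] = 4*(-4*(h - 1)*(5*h + 1)^2 + 3*(5*h - 1)*(5*h^2 + 2*h + 3))/(5*h^2 + 2*h + 3)^3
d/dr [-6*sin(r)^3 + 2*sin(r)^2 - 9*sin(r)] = (-18*sin(r)^2 + 4*sin(r) - 9)*cos(r)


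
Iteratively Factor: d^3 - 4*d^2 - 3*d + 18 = (d - 3)*(d^2 - d - 6) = (d - 3)*(d + 2)*(d - 3)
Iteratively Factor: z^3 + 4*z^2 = (z)*(z^2 + 4*z) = z^2*(z + 4)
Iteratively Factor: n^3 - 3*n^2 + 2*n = (n)*(n^2 - 3*n + 2) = n*(n - 1)*(n - 2)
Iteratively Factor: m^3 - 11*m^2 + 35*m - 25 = (m - 1)*(m^2 - 10*m + 25) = (m - 5)*(m - 1)*(m - 5)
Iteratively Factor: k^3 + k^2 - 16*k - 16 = (k + 1)*(k^2 - 16) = (k - 4)*(k + 1)*(k + 4)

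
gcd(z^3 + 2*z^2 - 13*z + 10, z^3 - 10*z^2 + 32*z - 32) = z - 2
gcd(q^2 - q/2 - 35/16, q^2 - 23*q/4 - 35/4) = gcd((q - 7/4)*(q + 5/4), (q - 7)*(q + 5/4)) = q + 5/4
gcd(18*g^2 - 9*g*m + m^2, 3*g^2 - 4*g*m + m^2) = 3*g - m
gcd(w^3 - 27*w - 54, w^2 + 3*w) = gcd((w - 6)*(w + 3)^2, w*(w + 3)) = w + 3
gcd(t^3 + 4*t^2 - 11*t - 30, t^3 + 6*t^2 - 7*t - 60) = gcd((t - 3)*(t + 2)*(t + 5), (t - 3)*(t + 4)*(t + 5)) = t^2 + 2*t - 15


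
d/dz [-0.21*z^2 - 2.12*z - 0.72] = -0.42*z - 2.12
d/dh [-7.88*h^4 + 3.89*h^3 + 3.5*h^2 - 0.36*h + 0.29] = -31.52*h^3 + 11.67*h^2 + 7.0*h - 0.36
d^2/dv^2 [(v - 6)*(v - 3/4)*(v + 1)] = 6*v - 23/2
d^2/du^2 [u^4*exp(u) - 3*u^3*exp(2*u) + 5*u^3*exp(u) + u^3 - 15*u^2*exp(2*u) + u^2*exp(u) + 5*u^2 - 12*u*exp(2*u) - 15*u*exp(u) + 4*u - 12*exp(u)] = u^4*exp(u) - 12*u^3*exp(2*u) + 13*u^3*exp(u) - 96*u^2*exp(2*u) + 43*u^2*exp(u) - 186*u*exp(2*u) + 19*u*exp(u) + 6*u - 78*exp(2*u) - 40*exp(u) + 10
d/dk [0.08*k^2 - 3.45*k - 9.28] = 0.16*k - 3.45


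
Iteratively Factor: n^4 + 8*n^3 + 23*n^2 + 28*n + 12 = (n + 2)*(n^3 + 6*n^2 + 11*n + 6) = (n + 2)^2*(n^2 + 4*n + 3) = (n + 2)^2*(n + 3)*(n + 1)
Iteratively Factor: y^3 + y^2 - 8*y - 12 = (y + 2)*(y^2 - y - 6) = (y - 3)*(y + 2)*(y + 2)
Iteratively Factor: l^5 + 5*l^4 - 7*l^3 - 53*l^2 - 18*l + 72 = (l + 4)*(l^4 + l^3 - 11*l^2 - 9*l + 18) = (l + 2)*(l + 4)*(l^3 - l^2 - 9*l + 9) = (l - 1)*(l + 2)*(l + 4)*(l^2 - 9) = (l - 3)*(l - 1)*(l + 2)*(l + 4)*(l + 3)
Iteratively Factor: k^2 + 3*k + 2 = (k + 2)*(k + 1)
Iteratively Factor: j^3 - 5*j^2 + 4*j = (j)*(j^2 - 5*j + 4) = j*(j - 4)*(j - 1)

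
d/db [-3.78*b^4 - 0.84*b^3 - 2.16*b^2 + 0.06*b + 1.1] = -15.12*b^3 - 2.52*b^2 - 4.32*b + 0.06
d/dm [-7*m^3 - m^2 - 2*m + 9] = -21*m^2 - 2*m - 2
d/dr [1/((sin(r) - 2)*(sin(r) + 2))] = -sin(2*r)/((sin(r) - 2)^2*(sin(r) + 2)^2)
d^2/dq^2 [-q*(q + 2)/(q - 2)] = -16/(q^3 - 6*q^2 + 12*q - 8)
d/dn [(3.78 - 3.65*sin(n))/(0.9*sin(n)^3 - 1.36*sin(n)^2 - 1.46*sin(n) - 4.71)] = (6.57*sin(n)^3 - 15.17*sin(n)^2 + 10.2816*sin(n) + 22.7103)*cos(n)/(0.81*sin(n)^6 - 2.448*sin(n)^5 - 0.7784*sin(n)^4 - 4.5068*sin(n)^3 + 14.9428*sin(n)^2 + 13.7532*sin(n) + 22.1841)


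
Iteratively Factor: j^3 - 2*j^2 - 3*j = (j + 1)*(j^2 - 3*j) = (j - 3)*(j + 1)*(j)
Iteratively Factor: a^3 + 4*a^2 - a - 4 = (a - 1)*(a^2 + 5*a + 4) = (a - 1)*(a + 1)*(a + 4)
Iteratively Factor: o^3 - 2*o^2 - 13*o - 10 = (o - 5)*(o^2 + 3*o + 2) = (o - 5)*(o + 1)*(o + 2)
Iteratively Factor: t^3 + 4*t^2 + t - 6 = (t + 3)*(t^2 + t - 2) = (t - 1)*(t + 3)*(t + 2)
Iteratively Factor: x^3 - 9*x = (x + 3)*(x^2 - 3*x) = (x - 3)*(x + 3)*(x)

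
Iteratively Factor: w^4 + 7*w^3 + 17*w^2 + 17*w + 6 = (w + 1)*(w^3 + 6*w^2 + 11*w + 6) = (w + 1)*(w + 2)*(w^2 + 4*w + 3) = (w + 1)^2*(w + 2)*(w + 3)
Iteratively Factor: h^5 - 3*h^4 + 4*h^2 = (h + 1)*(h^4 - 4*h^3 + 4*h^2) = (h - 2)*(h + 1)*(h^3 - 2*h^2) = h*(h - 2)*(h + 1)*(h^2 - 2*h) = h^2*(h - 2)*(h + 1)*(h - 2)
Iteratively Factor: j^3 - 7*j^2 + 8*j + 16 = (j + 1)*(j^2 - 8*j + 16) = (j - 4)*(j + 1)*(j - 4)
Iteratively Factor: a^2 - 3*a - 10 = (a + 2)*(a - 5)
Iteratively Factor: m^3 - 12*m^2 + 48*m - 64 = (m - 4)*(m^2 - 8*m + 16) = (m - 4)^2*(m - 4)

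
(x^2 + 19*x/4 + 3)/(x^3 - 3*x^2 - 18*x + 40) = (x + 3/4)/(x^2 - 7*x + 10)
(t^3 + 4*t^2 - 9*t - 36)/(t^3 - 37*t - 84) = (t - 3)/(t - 7)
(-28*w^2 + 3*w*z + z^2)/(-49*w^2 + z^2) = (-4*w + z)/(-7*w + z)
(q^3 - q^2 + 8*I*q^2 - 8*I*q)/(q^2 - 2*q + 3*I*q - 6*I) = q*(q^2 + q*(-1 + 8*I) - 8*I)/(q^2 + q*(-2 + 3*I) - 6*I)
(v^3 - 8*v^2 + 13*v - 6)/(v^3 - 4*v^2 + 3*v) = (v^2 - 7*v + 6)/(v*(v - 3))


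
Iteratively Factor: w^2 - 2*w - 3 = (w - 3)*(w + 1)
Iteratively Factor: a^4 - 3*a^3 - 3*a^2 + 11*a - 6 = (a - 1)*(a^3 - 2*a^2 - 5*a + 6) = (a - 3)*(a - 1)*(a^2 + a - 2) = (a - 3)*(a - 1)*(a + 2)*(a - 1)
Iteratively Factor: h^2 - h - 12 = (h - 4)*(h + 3)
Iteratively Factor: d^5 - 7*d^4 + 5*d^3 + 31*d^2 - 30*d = (d - 5)*(d^4 - 2*d^3 - 5*d^2 + 6*d) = (d - 5)*(d + 2)*(d^3 - 4*d^2 + 3*d) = (d - 5)*(d - 1)*(d + 2)*(d^2 - 3*d) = d*(d - 5)*(d - 1)*(d + 2)*(d - 3)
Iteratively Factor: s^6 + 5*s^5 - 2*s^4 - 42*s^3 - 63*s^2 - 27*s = (s)*(s^5 + 5*s^4 - 2*s^3 - 42*s^2 - 63*s - 27) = s*(s + 1)*(s^4 + 4*s^3 - 6*s^2 - 36*s - 27) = s*(s + 1)^2*(s^3 + 3*s^2 - 9*s - 27) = s*(s - 3)*(s + 1)^2*(s^2 + 6*s + 9) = s*(s - 3)*(s + 1)^2*(s + 3)*(s + 3)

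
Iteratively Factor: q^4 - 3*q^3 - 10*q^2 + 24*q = (q - 2)*(q^3 - q^2 - 12*q) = (q - 4)*(q - 2)*(q^2 + 3*q) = q*(q - 4)*(q - 2)*(q + 3)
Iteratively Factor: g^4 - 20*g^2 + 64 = (g + 2)*(g^3 - 2*g^2 - 16*g + 32) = (g + 2)*(g + 4)*(g^2 - 6*g + 8) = (g - 2)*(g + 2)*(g + 4)*(g - 4)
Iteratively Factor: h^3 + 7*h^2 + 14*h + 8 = (h + 4)*(h^2 + 3*h + 2) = (h + 1)*(h + 4)*(h + 2)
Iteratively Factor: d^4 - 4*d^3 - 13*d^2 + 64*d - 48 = (d - 1)*(d^3 - 3*d^2 - 16*d + 48) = (d - 4)*(d - 1)*(d^2 + d - 12) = (d - 4)*(d - 3)*(d - 1)*(d + 4)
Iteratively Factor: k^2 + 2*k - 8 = (k + 4)*(k - 2)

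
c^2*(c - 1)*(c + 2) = c^4 + c^3 - 2*c^2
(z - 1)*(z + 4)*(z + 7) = z^3 + 10*z^2 + 17*z - 28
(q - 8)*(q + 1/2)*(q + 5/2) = q^3 - 5*q^2 - 91*q/4 - 10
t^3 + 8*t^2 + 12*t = t*(t + 2)*(t + 6)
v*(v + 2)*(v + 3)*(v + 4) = v^4 + 9*v^3 + 26*v^2 + 24*v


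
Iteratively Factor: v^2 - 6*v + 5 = (v - 1)*(v - 5)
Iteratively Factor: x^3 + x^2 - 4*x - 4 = (x - 2)*(x^2 + 3*x + 2) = (x - 2)*(x + 2)*(x + 1)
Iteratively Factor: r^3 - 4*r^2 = (r)*(r^2 - 4*r) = r^2*(r - 4)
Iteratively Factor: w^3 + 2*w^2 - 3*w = (w - 1)*(w^2 + 3*w) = w*(w - 1)*(w + 3)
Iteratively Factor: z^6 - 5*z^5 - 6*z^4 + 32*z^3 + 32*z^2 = (z - 4)*(z^5 - z^4 - 10*z^3 - 8*z^2) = z*(z - 4)*(z^4 - z^3 - 10*z^2 - 8*z) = z*(z - 4)*(z + 1)*(z^3 - 2*z^2 - 8*z) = z^2*(z - 4)*(z + 1)*(z^2 - 2*z - 8) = z^2*(z - 4)^2*(z + 1)*(z + 2)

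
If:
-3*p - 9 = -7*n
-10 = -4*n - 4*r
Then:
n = 5/2 - r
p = 17/6 - 7*r/3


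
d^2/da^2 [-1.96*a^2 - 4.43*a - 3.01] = -3.92000000000000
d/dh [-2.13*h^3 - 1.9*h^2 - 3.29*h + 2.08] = -6.39*h^2 - 3.8*h - 3.29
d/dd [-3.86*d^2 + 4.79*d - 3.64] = 4.79 - 7.72*d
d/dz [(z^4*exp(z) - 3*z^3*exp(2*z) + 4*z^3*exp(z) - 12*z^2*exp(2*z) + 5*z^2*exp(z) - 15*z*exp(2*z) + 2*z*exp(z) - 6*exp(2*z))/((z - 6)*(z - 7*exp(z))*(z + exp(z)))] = ((z - 6)*(z - 7*exp(z))*(z + exp(z))*(z^4 - 6*z^3*exp(z) + 8*z^3 - 33*z^2*exp(z) + 17*z^2 - 54*z*exp(z) + 12*z - 27*exp(z) + 2) - (z - 6)*(z - 7*exp(z))*(exp(z) + 1)*(z^4 - 3*z^3*exp(z) + 4*z^3 - 12*z^2*exp(z) + 5*z^2 - 15*z*exp(z) + 2*z - 6*exp(z)) + (z - 6)*(z + exp(z))*(7*exp(z) - 1)*(z^4 - 3*z^3*exp(z) + 4*z^3 - 12*z^2*exp(z) + 5*z^2 - 15*z*exp(z) + 2*z - 6*exp(z)) + (z - 7*exp(z))*(z + exp(z))*(-z^4 + 3*z^3*exp(z) - 4*z^3 + 12*z^2*exp(z) - 5*z^2 + 15*z*exp(z) - 2*z + 6*exp(z)))*exp(z)/((z - 6)^2*(z - 7*exp(z))^2*(z + exp(z))^2)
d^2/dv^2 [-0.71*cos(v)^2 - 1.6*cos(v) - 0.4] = 1.6*cos(v) + 1.42*cos(2*v)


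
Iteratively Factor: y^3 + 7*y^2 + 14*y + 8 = (y + 1)*(y^2 + 6*y + 8) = (y + 1)*(y + 4)*(y + 2)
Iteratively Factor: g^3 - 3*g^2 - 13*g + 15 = (g + 3)*(g^2 - 6*g + 5) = (g - 5)*(g + 3)*(g - 1)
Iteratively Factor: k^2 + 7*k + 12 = (k + 4)*(k + 3)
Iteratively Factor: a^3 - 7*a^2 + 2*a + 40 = (a - 5)*(a^2 - 2*a - 8) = (a - 5)*(a + 2)*(a - 4)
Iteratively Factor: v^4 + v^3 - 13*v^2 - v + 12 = (v - 3)*(v^3 + 4*v^2 - v - 4) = (v - 3)*(v + 1)*(v^2 + 3*v - 4) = (v - 3)*(v + 1)*(v + 4)*(v - 1)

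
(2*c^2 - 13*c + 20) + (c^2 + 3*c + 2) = 3*c^2 - 10*c + 22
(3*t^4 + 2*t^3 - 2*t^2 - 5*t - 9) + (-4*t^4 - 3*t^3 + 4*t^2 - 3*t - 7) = -t^4 - t^3 + 2*t^2 - 8*t - 16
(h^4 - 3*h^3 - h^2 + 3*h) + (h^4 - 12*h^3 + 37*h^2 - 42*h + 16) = 2*h^4 - 15*h^3 + 36*h^2 - 39*h + 16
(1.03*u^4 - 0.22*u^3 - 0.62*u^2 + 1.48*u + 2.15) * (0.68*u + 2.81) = 0.7004*u^5 + 2.7447*u^4 - 1.0398*u^3 - 0.7358*u^2 + 5.6208*u + 6.0415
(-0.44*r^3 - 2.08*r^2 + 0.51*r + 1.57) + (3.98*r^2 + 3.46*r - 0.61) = -0.44*r^3 + 1.9*r^2 + 3.97*r + 0.96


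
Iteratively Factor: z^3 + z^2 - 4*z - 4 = (z + 1)*(z^2 - 4) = (z + 1)*(z + 2)*(z - 2)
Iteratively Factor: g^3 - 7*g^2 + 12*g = (g - 4)*(g^2 - 3*g) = (g - 4)*(g - 3)*(g)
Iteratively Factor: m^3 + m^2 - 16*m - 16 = (m + 4)*(m^2 - 3*m - 4) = (m + 1)*(m + 4)*(m - 4)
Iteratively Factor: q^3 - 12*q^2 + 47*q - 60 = (q - 4)*(q^2 - 8*q + 15) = (q - 4)*(q - 3)*(q - 5)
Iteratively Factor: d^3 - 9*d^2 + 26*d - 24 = (d - 3)*(d^2 - 6*d + 8) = (d - 4)*(d - 3)*(d - 2)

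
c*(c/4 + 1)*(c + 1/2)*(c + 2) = c^4/4 + 13*c^3/8 + 11*c^2/4 + c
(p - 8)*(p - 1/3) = p^2 - 25*p/3 + 8/3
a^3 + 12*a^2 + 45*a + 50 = (a + 2)*(a + 5)^2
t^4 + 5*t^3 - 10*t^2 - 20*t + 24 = (t - 2)*(t - 1)*(t + 2)*(t + 6)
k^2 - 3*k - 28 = (k - 7)*(k + 4)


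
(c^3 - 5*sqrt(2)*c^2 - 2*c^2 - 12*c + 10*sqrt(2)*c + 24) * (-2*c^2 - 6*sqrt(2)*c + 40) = -2*c^5 + 4*c^4 + 4*sqrt(2)*c^4 - 8*sqrt(2)*c^3 + 124*c^3 - 248*c^2 - 128*sqrt(2)*c^2 - 480*c + 256*sqrt(2)*c + 960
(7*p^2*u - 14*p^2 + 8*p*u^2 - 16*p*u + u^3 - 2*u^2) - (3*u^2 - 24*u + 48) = 7*p^2*u - 14*p^2 + 8*p*u^2 - 16*p*u + u^3 - 5*u^2 + 24*u - 48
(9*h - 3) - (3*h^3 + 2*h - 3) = -3*h^3 + 7*h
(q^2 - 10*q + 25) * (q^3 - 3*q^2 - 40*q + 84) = q^5 - 13*q^4 + 15*q^3 + 409*q^2 - 1840*q + 2100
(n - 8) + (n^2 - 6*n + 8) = n^2 - 5*n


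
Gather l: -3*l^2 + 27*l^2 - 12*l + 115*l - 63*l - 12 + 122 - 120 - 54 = 24*l^2 + 40*l - 64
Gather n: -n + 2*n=n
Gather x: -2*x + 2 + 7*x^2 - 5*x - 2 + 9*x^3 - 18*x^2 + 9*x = 9*x^3 - 11*x^2 + 2*x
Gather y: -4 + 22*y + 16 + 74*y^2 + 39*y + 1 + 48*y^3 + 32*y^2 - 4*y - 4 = 48*y^3 + 106*y^2 + 57*y + 9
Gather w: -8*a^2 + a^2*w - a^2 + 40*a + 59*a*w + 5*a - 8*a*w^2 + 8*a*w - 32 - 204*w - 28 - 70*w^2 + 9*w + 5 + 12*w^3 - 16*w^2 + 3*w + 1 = -9*a^2 + 45*a + 12*w^3 + w^2*(-8*a - 86) + w*(a^2 + 67*a - 192) - 54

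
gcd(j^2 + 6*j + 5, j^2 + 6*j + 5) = j^2 + 6*j + 5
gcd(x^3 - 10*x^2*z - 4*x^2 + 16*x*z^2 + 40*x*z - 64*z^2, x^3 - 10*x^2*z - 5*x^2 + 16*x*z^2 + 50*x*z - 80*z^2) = x^2 - 10*x*z + 16*z^2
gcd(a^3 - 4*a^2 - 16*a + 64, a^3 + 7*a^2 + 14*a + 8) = a + 4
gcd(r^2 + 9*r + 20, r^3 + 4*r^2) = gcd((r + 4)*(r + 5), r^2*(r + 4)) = r + 4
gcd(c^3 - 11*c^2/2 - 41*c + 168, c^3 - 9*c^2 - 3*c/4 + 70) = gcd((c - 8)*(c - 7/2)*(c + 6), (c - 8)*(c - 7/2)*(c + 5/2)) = c^2 - 23*c/2 + 28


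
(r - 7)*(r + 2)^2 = r^3 - 3*r^2 - 24*r - 28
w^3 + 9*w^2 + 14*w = w*(w + 2)*(w + 7)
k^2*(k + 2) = k^3 + 2*k^2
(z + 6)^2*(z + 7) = z^3 + 19*z^2 + 120*z + 252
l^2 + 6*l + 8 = (l + 2)*(l + 4)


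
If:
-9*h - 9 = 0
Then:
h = -1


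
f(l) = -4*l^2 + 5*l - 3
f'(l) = 5 - 8*l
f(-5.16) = -135.30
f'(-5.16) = 46.28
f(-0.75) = -9.00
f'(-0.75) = 11.00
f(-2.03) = -29.63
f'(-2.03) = 21.24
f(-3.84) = -81.18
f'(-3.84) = 35.72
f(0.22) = -2.09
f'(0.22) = 3.24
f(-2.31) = -35.89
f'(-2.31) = 23.48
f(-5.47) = -150.03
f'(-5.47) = 48.76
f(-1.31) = -16.41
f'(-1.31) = 15.48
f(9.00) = -282.00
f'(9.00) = -67.00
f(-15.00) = -978.00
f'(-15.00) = 125.00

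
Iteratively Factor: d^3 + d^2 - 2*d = (d)*(d^2 + d - 2) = d*(d + 2)*(d - 1)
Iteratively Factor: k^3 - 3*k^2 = (k)*(k^2 - 3*k) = k*(k - 3)*(k)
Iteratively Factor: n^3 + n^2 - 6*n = (n + 3)*(n^2 - 2*n) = n*(n + 3)*(n - 2)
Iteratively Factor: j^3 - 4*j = (j)*(j^2 - 4) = j*(j + 2)*(j - 2)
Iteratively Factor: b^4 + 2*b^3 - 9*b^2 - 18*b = (b - 3)*(b^3 + 5*b^2 + 6*b) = b*(b - 3)*(b^2 + 5*b + 6) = b*(b - 3)*(b + 2)*(b + 3)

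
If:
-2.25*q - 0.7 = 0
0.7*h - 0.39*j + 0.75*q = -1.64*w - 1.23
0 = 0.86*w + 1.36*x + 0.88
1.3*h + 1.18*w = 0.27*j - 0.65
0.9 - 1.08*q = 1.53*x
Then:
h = 0.17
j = -6.81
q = -0.31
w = -2.30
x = 0.81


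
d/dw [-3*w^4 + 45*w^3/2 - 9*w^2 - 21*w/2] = -12*w^3 + 135*w^2/2 - 18*w - 21/2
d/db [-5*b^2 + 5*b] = 5 - 10*b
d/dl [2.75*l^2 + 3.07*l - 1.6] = 5.5*l + 3.07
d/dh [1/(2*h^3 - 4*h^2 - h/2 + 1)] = 2*(-12*h^2 + 16*h + 1)/(4*h^3 - 8*h^2 - h + 2)^2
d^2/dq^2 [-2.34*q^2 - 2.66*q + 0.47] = -4.68000000000000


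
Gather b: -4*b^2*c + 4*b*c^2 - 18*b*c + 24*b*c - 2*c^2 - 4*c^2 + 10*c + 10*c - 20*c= -4*b^2*c + b*(4*c^2 + 6*c) - 6*c^2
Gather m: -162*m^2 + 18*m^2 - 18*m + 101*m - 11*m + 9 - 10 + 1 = -144*m^2 + 72*m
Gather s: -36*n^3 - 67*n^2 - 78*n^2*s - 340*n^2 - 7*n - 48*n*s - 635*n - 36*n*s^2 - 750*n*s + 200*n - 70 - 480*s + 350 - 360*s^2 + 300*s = -36*n^3 - 407*n^2 - 442*n + s^2*(-36*n - 360) + s*(-78*n^2 - 798*n - 180) + 280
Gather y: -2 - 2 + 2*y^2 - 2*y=2*y^2 - 2*y - 4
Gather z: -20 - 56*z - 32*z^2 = -32*z^2 - 56*z - 20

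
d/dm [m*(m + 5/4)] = 2*m + 5/4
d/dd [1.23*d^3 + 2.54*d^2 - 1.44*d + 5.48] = 3.69*d^2 + 5.08*d - 1.44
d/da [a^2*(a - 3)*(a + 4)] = a*(4*a^2 + 3*a - 24)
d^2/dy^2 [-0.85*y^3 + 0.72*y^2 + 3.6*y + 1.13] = 1.44 - 5.1*y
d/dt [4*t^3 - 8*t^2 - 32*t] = 12*t^2 - 16*t - 32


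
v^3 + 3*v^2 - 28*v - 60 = (v - 5)*(v + 2)*(v + 6)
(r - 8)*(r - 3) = r^2 - 11*r + 24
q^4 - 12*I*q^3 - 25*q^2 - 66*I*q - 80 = (q - 8*I)*(q - 5*I)*(q - I)*(q + 2*I)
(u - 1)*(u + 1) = u^2 - 1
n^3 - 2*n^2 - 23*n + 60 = (n - 4)*(n - 3)*(n + 5)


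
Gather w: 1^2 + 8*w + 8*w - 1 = 16*w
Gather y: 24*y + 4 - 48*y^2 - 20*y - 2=-48*y^2 + 4*y + 2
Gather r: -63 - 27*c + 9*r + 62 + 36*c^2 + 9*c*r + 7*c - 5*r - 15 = 36*c^2 - 20*c + r*(9*c + 4) - 16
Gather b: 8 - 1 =7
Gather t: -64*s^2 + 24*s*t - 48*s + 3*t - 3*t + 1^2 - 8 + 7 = -64*s^2 + 24*s*t - 48*s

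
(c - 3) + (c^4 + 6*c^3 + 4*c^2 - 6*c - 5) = c^4 + 6*c^3 + 4*c^2 - 5*c - 8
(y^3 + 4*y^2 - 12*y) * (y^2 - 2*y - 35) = y^5 + 2*y^4 - 55*y^3 - 116*y^2 + 420*y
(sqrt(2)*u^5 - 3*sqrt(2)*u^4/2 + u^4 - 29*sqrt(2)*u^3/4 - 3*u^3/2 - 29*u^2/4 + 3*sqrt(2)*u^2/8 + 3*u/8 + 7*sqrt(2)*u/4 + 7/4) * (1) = sqrt(2)*u^5 - 3*sqrt(2)*u^4/2 + u^4 - 29*sqrt(2)*u^3/4 - 3*u^3/2 - 29*u^2/4 + 3*sqrt(2)*u^2/8 + 3*u/8 + 7*sqrt(2)*u/4 + 7/4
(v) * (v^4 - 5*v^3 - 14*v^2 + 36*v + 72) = v^5 - 5*v^4 - 14*v^3 + 36*v^2 + 72*v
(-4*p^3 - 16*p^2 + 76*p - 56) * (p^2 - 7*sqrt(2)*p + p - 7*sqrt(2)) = -4*p^5 - 20*p^4 + 28*sqrt(2)*p^4 + 60*p^3 + 140*sqrt(2)*p^3 - 420*sqrt(2)*p^2 + 20*p^2 - 140*sqrt(2)*p - 56*p + 392*sqrt(2)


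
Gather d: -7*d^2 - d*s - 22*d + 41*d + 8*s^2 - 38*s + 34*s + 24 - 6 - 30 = -7*d^2 + d*(19 - s) + 8*s^2 - 4*s - 12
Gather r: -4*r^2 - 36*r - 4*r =-4*r^2 - 40*r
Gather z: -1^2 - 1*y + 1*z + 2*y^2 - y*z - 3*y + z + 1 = 2*y^2 - 4*y + z*(2 - y)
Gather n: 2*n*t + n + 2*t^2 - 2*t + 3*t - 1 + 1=n*(2*t + 1) + 2*t^2 + t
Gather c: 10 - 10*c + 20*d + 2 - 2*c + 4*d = -12*c + 24*d + 12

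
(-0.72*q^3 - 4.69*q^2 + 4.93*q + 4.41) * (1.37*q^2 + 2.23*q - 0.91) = -0.9864*q^5 - 8.0309*q^4 - 3.0494*q^3 + 21.3035*q^2 + 5.348*q - 4.0131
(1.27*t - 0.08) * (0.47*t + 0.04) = 0.5969*t^2 + 0.0132*t - 0.0032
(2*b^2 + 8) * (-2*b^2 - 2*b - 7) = -4*b^4 - 4*b^3 - 30*b^2 - 16*b - 56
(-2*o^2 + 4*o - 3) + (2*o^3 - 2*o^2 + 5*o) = 2*o^3 - 4*o^2 + 9*o - 3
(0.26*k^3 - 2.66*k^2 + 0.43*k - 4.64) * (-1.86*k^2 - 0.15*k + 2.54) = -0.4836*k^5 + 4.9086*k^4 + 0.2596*k^3 + 1.8095*k^2 + 1.7882*k - 11.7856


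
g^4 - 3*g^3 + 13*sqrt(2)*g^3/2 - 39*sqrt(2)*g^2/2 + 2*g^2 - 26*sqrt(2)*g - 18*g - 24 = (g - 4)*(g + 1)*(g + sqrt(2)/2)*(g + 6*sqrt(2))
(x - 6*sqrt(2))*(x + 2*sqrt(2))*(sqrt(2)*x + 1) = sqrt(2)*x^3 - 7*x^2 - 28*sqrt(2)*x - 24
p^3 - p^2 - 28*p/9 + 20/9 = (p - 2)*(p - 2/3)*(p + 5/3)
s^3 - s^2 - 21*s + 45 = (s - 3)^2*(s + 5)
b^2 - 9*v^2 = (b - 3*v)*(b + 3*v)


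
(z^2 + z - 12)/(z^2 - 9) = (z + 4)/(z + 3)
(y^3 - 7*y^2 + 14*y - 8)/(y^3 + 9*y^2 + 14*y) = (y^3 - 7*y^2 + 14*y - 8)/(y*(y^2 + 9*y + 14))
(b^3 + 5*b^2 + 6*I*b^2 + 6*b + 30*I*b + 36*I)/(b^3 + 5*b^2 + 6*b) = (b + 6*I)/b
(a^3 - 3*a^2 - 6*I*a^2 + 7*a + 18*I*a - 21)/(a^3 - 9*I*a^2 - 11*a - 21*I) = (a - 3)/(a - 3*I)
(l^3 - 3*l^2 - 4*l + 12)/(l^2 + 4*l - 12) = (l^2 - l - 6)/(l + 6)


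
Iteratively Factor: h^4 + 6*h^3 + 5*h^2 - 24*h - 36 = (h - 2)*(h^3 + 8*h^2 + 21*h + 18) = (h - 2)*(h + 2)*(h^2 + 6*h + 9) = (h - 2)*(h + 2)*(h + 3)*(h + 3)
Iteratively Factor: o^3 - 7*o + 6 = (o + 3)*(o^2 - 3*o + 2) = (o - 2)*(o + 3)*(o - 1)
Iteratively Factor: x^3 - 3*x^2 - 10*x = (x - 5)*(x^2 + 2*x) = (x - 5)*(x + 2)*(x)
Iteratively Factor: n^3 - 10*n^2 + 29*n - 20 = (n - 5)*(n^2 - 5*n + 4) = (n - 5)*(n - 1)*(n - 4)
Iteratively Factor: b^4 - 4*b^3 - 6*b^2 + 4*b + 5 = (b - 5)*(b^3 + b^2 - b - 1) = (b - 5)*(b - 1)*(b^2 + 2*b + 1) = (b - 5)*(b - 1)*(b + 1)*(b + 1)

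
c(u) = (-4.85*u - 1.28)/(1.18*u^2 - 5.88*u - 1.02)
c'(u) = (5.88 - 2.36*u)*(-4.85*u - 1.28)/(1.18*u^2 - 5.88*u - 1.02)^2 - 4.85/(1.18*u^2 - 5.88*u - 1.02) = (5.723*u^2 + 3.0208*u - 2.5794)/(1.3924*u^4 - 13.8768*u^3 + 32.1672*u^2 + 11.9952*u + 1.0404)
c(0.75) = 1.03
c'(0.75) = 0.13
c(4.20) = 4.42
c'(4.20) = 4.62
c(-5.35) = 0.38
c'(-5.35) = 0.04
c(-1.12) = 0.59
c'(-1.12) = 0.02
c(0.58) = 1.01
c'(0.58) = 0.07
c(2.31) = 1.50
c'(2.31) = 0.51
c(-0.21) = -0.98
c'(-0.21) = -41.59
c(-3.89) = 0.44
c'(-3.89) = 0.05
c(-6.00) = 0.36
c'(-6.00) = 0.03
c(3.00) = 1.97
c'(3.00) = 0.90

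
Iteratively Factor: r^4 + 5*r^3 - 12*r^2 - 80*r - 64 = (r + 4)*(r^3 + r^2 - 16*r - 16) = (r + 1)*(r + 4)*(r^2 - 16) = (r + 1)*(r + 4)^2*(r - 4)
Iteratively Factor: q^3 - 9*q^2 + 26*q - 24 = (q - 2)*(q^2 - 7*q + 12) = (q - 3)*(q - 2)*(q - 4)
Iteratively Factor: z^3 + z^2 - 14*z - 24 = (z + 3)*(z^2 - 2*z - 8) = (z + 2)*(z + 3)*(z - 4)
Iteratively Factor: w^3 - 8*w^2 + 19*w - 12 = (w - 3)*(w^2 - 5*w + 4) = (w - 4)*(w - 3)*(w - 1)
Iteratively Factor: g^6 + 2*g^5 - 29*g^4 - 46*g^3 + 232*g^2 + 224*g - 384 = (g - 1)*(g^5 + 3*g^4 - 26*g^3 - 72*g^2 + 160*g + 384) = (g - 3)*(g - 1)*(g^4 + 6*g^3 - 8*g^2 - 96*g - 128) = (g - 3)*(g - 1)*(g + 4)*(g^3 + 2*g^2 - 16*g - 32) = (g - 3)*(g - 1)*(g + 2)*(g + 4)*(g^2 - 16) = (g - 3)*(g - 1)*(g + 2)*(g + 4)^2*(g - 4)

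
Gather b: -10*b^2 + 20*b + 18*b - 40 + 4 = -10*b^2 + 38*b - 36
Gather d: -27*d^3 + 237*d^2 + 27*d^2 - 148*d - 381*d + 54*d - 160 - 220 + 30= -27*d^3 + 264*d^2 - 475*d - 350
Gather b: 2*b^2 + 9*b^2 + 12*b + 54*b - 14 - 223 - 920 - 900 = 11*b^2 + 66*b - 2057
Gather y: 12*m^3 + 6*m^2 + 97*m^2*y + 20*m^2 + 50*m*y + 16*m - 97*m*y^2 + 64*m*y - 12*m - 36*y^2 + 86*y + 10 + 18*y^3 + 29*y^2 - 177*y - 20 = 12*m^3 + 26*m^2 + 4*m + 18*y^3 + y^2*(-97*m - 7) + y*(97*m^2 + 114*m - 91) - 10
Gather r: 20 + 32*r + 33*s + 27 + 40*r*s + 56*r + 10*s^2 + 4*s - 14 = r*(40*s + 88) + 10*s^2 + 37*s + 33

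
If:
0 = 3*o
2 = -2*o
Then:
No Solution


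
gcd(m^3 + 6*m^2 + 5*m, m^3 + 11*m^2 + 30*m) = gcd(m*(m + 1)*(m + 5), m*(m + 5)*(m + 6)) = m^2 + 5*m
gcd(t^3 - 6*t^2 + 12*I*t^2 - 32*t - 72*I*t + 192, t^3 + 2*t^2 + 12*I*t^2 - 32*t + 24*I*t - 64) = t^2 + 12*I*t - 32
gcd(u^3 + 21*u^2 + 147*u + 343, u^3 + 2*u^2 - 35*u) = u + 7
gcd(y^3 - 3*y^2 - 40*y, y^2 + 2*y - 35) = 1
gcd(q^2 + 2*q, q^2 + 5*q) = q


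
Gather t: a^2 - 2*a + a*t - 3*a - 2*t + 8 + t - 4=a^2 - 5*a + t*(a - 1) + 4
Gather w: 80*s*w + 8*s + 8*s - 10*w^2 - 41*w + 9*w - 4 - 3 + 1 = 16*s - 10*w^2 + w*(80*s - 32) - 6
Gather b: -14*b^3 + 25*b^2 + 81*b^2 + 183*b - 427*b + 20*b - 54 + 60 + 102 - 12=-14*b^3 + 106*b^2 - 224*b + 96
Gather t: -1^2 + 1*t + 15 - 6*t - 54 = -5*t - 40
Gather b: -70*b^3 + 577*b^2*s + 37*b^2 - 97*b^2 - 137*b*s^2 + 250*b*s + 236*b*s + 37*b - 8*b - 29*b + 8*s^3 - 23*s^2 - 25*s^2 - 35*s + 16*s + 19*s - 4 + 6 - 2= -70*b^3 + b^2*(577*s - 60) + b*(-137*s^2 + 486*s) + 8*s^3 - 48*s^2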